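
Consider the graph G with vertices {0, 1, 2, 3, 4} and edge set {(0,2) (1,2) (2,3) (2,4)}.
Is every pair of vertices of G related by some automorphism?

Vertex 2 is the only vertex of degree 4, so every automorphism fixes it; G is not vertex-transitive.

No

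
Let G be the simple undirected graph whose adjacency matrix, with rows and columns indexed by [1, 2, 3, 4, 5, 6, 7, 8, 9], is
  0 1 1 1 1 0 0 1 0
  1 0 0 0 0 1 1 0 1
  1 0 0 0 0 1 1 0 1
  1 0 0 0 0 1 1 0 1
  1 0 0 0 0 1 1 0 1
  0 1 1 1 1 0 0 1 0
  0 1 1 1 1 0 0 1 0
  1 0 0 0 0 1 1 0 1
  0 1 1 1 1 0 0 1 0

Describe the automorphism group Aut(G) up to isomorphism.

The vertices split by degree into {1, 6, 7, 9} (degree 5) and {2, 3, 4, 5, 8} (degree 4); every edge runs between the two parts, so G is the complete bipartite graph K_{4,5}. Automorphisms preserve the bipartition setwise (since the parts differ in size) and act as S_4 × S_5 within it; |Aut| = 2880.

S_4 × S_5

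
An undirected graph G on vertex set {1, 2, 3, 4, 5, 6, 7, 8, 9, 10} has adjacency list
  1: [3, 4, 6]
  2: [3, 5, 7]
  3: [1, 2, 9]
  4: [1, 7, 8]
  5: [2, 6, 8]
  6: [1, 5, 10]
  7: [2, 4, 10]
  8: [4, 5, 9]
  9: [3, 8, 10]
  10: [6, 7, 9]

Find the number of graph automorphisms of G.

G is 3-regular on 10 vertices with no triangles and no 4-cycles (girth 5): this is the Petersen graph. Viewing the Petersen graph as the Kneser graph K(5,2) — vertices are 2-subsets of {1,…,5}, edges join disjoint pairs — its automorphisms are exactly the permutations of the 5-element set, so Aut ≅ S_5 of order 120.

120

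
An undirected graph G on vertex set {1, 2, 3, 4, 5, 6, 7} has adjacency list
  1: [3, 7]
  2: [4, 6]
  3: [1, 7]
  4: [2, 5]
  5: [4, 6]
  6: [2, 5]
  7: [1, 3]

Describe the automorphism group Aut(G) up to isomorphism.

D_3 × D_4

G has two connected components, {2, 4, 5, 6} and {1, 3, 7}; each is 2-regular, so G = C_4 ⊔ C_3. No automorphism exchanges components of different sizes, hence Aut(G) is the direct product D_3 × D_4, order 48.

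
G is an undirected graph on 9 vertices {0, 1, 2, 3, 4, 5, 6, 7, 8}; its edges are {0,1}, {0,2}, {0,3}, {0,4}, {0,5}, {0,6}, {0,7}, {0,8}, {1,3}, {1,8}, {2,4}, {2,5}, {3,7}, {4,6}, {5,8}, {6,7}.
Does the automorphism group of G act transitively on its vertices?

Vertex 0 is the only vertex of degree 8, so every automorphism fixes it; G is not vertex-transitive.

No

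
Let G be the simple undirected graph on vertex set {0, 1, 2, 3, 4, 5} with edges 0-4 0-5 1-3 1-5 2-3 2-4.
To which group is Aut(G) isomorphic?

the dihedral group of order 12

G is 2-regular and connected on 6 vertices, i.e. the cycle C_6. The automorphisms of the 6-cycle are exactly the symmetries of a regular 6-gon: the dihedral group D_6, |D_6| = 12.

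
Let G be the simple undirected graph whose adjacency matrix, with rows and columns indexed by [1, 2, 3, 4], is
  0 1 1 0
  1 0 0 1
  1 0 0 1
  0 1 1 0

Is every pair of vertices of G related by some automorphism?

Yes

G is 2-regular and connected on 4 vertices, i.e. the cycle C_4. C_4 has 4 rotations and 4 reflections, so Aut(C_4) ≅ D_4 of order 8. This group acts transitively on the 4 vertices.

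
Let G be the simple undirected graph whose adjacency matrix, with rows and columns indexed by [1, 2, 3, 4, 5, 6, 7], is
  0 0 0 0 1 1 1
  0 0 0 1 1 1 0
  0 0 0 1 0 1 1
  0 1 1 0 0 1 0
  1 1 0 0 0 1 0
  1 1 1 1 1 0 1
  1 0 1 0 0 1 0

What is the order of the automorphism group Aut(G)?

12

Vertex 6 is the unique vertex of degree 6; the remaining 6 vertices each have degree 3 and induce a cycle, so G is the wheel on 7 vertices with hub 6. With the hub fixed, the remaining symmetry is that of the rim cycle C_6, giving the dihedral group D_6.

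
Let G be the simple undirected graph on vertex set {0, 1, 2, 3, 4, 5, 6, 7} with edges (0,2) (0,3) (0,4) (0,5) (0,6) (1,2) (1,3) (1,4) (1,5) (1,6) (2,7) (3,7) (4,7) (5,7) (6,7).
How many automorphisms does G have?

The vertices split by degree into {0, 1, 7} (degree 5) and {2, 3, 4, 5, 6} (degree 3); every edge runs between the two parts, so G is the complete bipartite graph K_{3,5}. Automorphisms preserve the bipartition setwise (since the parts differ in size) and act as S_5 × S_3 within it; |Aut| = 720.

720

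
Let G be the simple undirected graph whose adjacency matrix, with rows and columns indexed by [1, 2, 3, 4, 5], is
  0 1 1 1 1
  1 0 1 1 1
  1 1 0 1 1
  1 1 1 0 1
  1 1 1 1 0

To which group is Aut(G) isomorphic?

All 5 vertices are pairwise adjacent: G = K_5. Every bijection on the vertex set is an automorphism of K_5; hence Aut(K_5) ≅ S_5, order 120.

the symmetric group on 5 letters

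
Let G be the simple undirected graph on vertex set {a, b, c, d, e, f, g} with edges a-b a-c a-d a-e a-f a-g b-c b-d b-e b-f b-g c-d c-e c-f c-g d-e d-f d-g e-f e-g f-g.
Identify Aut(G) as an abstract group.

S_7

Every vertex has degree 6, so G is the complete graph K_7. Any permutation of the 7 vertices preserves K_7, so Aut(K_7) = S_7 of order 7! = 5040.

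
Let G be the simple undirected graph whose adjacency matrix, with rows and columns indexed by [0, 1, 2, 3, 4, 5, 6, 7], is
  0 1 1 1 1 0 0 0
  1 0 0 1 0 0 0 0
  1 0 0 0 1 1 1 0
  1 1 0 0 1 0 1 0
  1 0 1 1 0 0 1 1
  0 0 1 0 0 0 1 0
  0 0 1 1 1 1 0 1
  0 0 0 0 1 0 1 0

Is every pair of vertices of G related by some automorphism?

Automorphisms preserve degree, but G has vertices of degree 2 and vertices of degree 5; no automorphism maps one to the other, so G is not vertex-transitive.

No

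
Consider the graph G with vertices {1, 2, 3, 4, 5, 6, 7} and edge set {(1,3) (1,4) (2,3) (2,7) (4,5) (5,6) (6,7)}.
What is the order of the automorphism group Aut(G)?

G is 2-regular and connected on 7 vertices, i.e. the cycle C_7. C_7 has 7 rotations and 7 reflections, so Aut(C_7) ≅ D_7 of order 14.

14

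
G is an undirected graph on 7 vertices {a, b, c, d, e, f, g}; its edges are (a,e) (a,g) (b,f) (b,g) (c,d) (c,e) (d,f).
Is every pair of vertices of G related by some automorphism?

G is 2-regular and connected on 7 vertices, i.e. the cycle C_7. The automorphisms of the 7-cycle are exactly the symmetries of a regular 7-gon: the dihedral group D_7, |D_7| = 14. This group acts transitively on the 7 vertices.

Yes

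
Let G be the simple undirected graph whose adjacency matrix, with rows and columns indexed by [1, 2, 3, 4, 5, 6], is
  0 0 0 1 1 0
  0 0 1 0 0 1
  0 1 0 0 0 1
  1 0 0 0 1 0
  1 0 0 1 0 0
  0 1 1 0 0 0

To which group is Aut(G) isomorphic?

G has two connected components, {2, 3, 6} and {1, 4, 5}; each is 2-regular, so G = C_3 ⊔ C_3. With two isomorphic components, Aut(G) = Aut(C_3) ≀ S_2 = (D_3 × D_3) ⋊ Z_2: permute each cycle by D_3, then optionally swap the two cycles. Order 2·(2·3)² = 72.

(D_3 × D_3) ⋊ Z_2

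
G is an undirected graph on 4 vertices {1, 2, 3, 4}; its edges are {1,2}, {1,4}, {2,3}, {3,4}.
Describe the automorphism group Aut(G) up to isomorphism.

G is 2-regular and bipartite on 2^2 = 4 vertices with girth 4; it is the hypercube graph Q_2. Aut(Q_2) consists of the signed permutations of the 2 coordinate axes: 2! permutations times 2^2 sign flips, so |Aut| = 2^2·2! = 8.

D_4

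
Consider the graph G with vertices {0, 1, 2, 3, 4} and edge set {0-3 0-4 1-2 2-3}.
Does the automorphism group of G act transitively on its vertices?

No

Automorphisms preserve degree, but G has vertices of degree 1 and vertices of degree 2; no automorphism maps one to the other, so G is not vertex-transitive.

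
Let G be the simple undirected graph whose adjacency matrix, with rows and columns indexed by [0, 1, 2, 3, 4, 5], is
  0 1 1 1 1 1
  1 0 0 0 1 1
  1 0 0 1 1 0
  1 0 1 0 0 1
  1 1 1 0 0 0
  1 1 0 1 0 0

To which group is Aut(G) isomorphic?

the dihedral group of order 10

Vertex 0 is the unique vertex of degree 5; the remaining 5 vertices each have degree 3 and induce a cycle, so G is the wheel on 6 vertices with hub 0. Every automorphism fixes the hub and acts on the rim 5-cycle, so Aut(G) ≅ Aut(C_5) = D_5 of order 10.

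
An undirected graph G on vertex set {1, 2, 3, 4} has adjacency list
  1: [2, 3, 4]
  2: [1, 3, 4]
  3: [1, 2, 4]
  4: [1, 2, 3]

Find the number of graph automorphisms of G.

All 4 vertices are pairwise adjacent: G = K_4. Any permutation of the 4 vertices preserves K_4, so Aut(K_4) = S_4 of order 4! = 24.

24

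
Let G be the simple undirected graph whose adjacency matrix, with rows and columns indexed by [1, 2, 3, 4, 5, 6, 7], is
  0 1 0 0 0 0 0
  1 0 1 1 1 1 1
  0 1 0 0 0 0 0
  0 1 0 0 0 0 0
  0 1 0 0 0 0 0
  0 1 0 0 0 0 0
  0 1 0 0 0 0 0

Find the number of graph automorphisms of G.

720

Vertex 2 has degree 6 and every other vertex has degree 1, so G is the star K_{1,6} with centre 2. The 6 leaves are pairwise interchangeable while the centre is fixed, giving Aut(G) = S_6.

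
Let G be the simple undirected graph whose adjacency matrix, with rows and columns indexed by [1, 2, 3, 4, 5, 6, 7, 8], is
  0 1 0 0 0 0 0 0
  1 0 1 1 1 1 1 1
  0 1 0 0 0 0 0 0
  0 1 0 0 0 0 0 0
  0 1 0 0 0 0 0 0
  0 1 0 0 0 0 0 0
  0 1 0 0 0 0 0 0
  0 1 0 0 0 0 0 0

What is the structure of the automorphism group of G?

Vertex 2 has degree 7 and every other vertex has degree 1, so G is the star K_{1,7} with centre 2. Any automorphism fixes the centre and permutes the 7 leaves freely, so Aut(G) ≅ S_7 of order 7! = 5040.

S_7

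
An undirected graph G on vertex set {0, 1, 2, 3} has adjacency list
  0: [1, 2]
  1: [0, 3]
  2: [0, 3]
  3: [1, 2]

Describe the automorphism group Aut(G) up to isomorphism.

D_4

Every vertex has degree 2 and the graph is connected, so G is the 4-cycle C_4. C_4 has 4 rotations and 4 reflections, so Aut(C_4) ≅ D_4 of order 8.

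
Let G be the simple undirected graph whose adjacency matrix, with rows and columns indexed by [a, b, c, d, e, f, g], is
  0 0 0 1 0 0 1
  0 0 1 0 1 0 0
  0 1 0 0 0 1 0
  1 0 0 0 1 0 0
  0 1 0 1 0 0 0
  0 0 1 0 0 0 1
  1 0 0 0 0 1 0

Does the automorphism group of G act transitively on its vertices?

G is 2-regular and connected on 7 vertices, i.e. the cycle C_7. C_7 has 7 rotations and 7 reflections, so Aut(C_7) ≅ D_7 of order 14. Under this action every vertex can be carried to every other, so G is vertex-transitive.

Yes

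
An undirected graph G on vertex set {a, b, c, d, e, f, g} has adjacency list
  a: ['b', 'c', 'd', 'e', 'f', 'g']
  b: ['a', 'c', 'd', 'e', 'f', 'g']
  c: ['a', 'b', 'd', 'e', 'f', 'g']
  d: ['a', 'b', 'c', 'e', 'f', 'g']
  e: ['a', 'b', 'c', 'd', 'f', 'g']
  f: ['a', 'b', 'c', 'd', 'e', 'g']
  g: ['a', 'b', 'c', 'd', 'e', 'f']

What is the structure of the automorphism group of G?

Every vertex has degree 6, so G is the complete graph K_7. Every bijection on the vertex set is an automorphism of K_7; hence Aut(K_7) ≅ S_7, order 5040.

S_7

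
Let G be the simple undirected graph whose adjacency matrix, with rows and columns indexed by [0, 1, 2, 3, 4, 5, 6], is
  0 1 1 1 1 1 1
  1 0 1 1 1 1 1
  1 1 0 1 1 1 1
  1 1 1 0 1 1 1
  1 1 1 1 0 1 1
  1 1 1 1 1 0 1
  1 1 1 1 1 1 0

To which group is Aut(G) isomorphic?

All 7 vertices are pairwise adjacent: G = K_7. Every bijection on the vertex set is an automorphism of K_7; hence Aut(K_7) ≅ S_7, order 5040.

S_7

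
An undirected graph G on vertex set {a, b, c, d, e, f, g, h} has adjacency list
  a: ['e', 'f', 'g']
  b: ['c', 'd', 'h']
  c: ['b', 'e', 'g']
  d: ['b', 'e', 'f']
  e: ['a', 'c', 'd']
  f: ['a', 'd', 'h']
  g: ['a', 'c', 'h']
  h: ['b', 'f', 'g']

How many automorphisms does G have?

G is 3-regular and bipartite on 2^3 = 8 vertices with girth 4; it is the hypercube graph Q_3. Aut(Q_3) consists of the signed permutations of the 3 coordinate axes: 3! permutations times 2^3 sign flips, so |Aut| = 2^3·3! = 48.

48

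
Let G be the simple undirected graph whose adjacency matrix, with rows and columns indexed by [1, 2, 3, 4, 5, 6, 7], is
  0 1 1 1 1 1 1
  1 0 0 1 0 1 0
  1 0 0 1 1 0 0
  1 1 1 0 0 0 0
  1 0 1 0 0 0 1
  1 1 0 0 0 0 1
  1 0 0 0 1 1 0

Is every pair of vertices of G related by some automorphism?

No

Vertex 1 is the only vertex of degree 6, so every automorphism fixes it; G is not vertex-transitive.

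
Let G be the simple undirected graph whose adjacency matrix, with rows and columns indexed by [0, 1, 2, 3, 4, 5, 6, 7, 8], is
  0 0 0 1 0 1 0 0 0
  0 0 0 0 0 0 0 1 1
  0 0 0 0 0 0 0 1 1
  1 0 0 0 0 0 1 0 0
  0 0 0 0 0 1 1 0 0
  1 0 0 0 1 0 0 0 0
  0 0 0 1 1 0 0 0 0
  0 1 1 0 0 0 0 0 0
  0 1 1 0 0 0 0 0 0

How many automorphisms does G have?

80

G has two connected components, {0, 3, 4, 5, 6} and {1, 2, 7, 8}; each is 2-regular, so G = C_5 ⊔ C_4. No automorphism exchanges components of different sizes, hence Aut(G) is the direct product D_5 × D_4, order 80.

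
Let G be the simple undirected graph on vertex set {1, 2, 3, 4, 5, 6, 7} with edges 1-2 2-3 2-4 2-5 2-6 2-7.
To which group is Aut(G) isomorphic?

Vertex 2 has degree 6 and every other vertex has degree 1, so G is the star K_{1,6} with centre 2. Any automorphism fixes the centre and permutes the 6 leaves freely, so Aut(G) ≅ S_6 of order 6! = 720.

S_6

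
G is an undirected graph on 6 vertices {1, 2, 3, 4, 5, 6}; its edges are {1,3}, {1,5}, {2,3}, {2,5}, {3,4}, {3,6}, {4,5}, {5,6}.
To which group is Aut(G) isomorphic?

S_2 × S_4

The vertices split by degree into {3, 5} (degree 4) and {1, 2, 4, 6} (degree 2); every edge runs between the two parts, so G is the complete bipartite graph K_{2,4}. The parts have unequal sizes, so no automorphism swaps them; each part is permuted independently, giving S_2 × S_4 of order 2!·4! = 48.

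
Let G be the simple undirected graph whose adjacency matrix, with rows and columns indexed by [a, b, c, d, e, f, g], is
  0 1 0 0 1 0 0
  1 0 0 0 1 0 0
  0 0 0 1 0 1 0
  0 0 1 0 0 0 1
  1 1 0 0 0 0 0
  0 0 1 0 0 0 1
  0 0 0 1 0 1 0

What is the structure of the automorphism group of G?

G has two connected components, {c, d, f, g} and {a, b, e}; each is 2-regular, so G = C_4 ⊔ C_3. The components are non-isomorphic (different sizes), so Aut(G) = Aut(C_4) × Aut(C_3) = D_4 × D_3 of order 8·6 = 48.

D_4 × D_3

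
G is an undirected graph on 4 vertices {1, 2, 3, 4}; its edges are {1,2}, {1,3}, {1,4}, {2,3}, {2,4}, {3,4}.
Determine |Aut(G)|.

All 4 vertices are pairwise adjacent: G = K_4. Every bijection on the vertex set is an automorphism of K_4; hence Aut(K_4) ≅ S_4, order 24.

24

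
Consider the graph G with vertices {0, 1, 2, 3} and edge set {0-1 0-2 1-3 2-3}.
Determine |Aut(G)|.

G is 2-regular and bipartite on 2^2 = 4 vertices with girth 4; it is the hypercube graph Q_2. The symmetry group of the 2-cube is the hyperoctahedral group B_2 = Z_2 ≀ S_2, of order 2^2·2! = 8.

8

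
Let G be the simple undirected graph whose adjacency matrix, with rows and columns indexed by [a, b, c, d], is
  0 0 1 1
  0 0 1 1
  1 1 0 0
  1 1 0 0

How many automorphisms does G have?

Every vertex has degree 2 and the graph is connected, so G is the 4-cycle C_4. C_4 has 4 rotations and 4 reflections, so Aut(C_4) ≅ D_4 of order 8.

8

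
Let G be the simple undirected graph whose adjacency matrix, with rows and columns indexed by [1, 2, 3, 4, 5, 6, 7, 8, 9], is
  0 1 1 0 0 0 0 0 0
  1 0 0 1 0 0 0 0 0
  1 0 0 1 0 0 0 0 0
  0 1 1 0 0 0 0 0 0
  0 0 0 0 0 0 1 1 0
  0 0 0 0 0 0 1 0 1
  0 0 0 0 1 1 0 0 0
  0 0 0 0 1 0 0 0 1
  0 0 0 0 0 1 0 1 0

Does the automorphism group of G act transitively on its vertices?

G has two connected components, {5, 6, 7, 8, 9} and {1, 2, 3, 4}; each is 2-regular, so G = C_5 ⊔ C_4. The orbit of 1 under Aut(G) is {1, 2, 3, 4}, which does not contain 5, so G is not vertex-transitive.

No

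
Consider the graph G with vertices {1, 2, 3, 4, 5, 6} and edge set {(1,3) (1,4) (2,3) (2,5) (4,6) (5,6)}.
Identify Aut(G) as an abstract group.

D_6

Every vertex has degree 2 and the graph is connected, so G is the 6-cycle C_6. The automorphisms of the 6-cycle are exactly the symmetries of a regular 6-gon: the dihedral group D_6, |D_6| = 12.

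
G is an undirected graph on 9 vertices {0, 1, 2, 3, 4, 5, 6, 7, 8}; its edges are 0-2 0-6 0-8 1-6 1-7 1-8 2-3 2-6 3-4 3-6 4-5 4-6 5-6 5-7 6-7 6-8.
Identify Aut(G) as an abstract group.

Vertex 6 is the unique vertex of degree 8; the remaining 8 vertices each have degree 3 and induce a cycle, so G is the wheel on 9 vertices with hub 6. Every automorphism fixes the hub and acts on the rim 8-cycle, so Aut(G) ≅ Aut(C_8) = D_8 of order 16.

the dihedral group of order 16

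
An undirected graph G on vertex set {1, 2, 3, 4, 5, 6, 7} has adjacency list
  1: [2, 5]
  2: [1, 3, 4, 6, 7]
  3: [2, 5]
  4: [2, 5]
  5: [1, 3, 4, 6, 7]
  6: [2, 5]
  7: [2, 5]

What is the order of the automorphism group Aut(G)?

The vertices split by degree into {2, 5} (degree 5) and {1, 3, 4, 6, 7} (degree 2); every edge runs between the two parts, so G is the complete bipartite graph K_{2,5}. The parts have unequal sizes, so no automorphism swaps them; each part is permuted independently, giving S_2 × S_5 of order 2!·5! = 240.

240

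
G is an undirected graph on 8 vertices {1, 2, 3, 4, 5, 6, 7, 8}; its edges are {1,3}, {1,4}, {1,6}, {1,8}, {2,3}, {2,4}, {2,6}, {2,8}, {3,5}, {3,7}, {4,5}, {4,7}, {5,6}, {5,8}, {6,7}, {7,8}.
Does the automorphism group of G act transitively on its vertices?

G is 4-regular and bipartite with parts {1, 2, 5, 7} and {3, 4, 6, 8} (each part is independent and every cross-pair is an edge), so G = K_{4,4}. Each part can be permuted independently (S_4 × S_4) and the two equal-size parts can also be swapped, giving (S_4 × S_4) ⋊ Z_2 of order 2·(4!)² = 1152. Under this action every vertex can be carried to every other, so G is vertex-transitive.

Yes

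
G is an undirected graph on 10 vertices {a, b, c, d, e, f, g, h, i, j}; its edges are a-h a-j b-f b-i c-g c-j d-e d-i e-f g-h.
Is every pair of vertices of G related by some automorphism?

G has two connected components, {a, c, g, h, j} and {b, d, e, f, i}; each is 2-regular, so G = C_5 ⊔ C_5. With two isomorphic components, Aut(G) = Aut(C_5) ≀ S_2 = (D_5 × D_5) ⋊ Z_2: permute each cycle by D_5, then optionally swap the two cycles. Order 2·(2·5)² = 200. This group acts transitively on the 10 vertices.

Yes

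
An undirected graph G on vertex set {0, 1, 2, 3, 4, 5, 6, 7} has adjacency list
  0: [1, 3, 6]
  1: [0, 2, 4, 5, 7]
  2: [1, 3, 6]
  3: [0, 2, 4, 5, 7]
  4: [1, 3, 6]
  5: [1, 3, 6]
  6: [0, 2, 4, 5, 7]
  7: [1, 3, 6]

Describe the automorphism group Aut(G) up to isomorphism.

The vertices split by degree into {1, 3, 6} (degree 5) and {0, 2, 4, 5, 7} (degree 3); every edge runs between the two parts, so G is the complete bipartite graph K_{3,5}. The parts have unequal sizes, so no automorphism swaps them; each part is permuted independently, giving S_3 × S_5 of order 3!·5! = 720.

S_3 × S_5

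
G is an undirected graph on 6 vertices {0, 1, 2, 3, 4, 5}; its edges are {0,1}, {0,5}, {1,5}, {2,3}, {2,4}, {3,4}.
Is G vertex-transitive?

Yes

G has two connected components, {2, 3, 4} and {0, 1, 5}; each is 2-regular, so G = C_3 ⊔ C_3. Aut of a disjoint union of two copies of C_3 is the wreath product D_3 ≀ Z_2, of order 2·6² = 72. This group acts transitively on the 6 vertices.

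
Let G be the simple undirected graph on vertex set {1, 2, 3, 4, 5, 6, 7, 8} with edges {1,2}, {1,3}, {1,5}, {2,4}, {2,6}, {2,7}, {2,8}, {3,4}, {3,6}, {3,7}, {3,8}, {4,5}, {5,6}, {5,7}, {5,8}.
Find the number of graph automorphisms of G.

720

The vertices split by degree into {2, 3, 5} (degree 5) and {1, 4, 6, 7, 8} (degree 3); every edge runs between the two parts, so G is the complete bipartite graph K_{3,5}. The parts have unequal sizes, so no automorphism swaps them; each part is permuted independently, giving S_5 × S_3 of order 5!·3! = 720.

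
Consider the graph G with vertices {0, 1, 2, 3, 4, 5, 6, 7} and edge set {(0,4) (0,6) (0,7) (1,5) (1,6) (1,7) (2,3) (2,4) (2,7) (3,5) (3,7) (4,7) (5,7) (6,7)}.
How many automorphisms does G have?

Vertex 7 is the unique vertex of degree 7; the remaining 7 vertices each have degree 3 and induce a cycle, so G is the wheel on 8 vertices with hub 7. Every automorphism fixes the hub and acts on the rim 7-cycle, so Aut(G) ≅ Aut(C_7) = D_7 of order 14.

14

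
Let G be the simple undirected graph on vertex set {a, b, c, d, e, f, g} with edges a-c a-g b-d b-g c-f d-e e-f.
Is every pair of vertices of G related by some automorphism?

Yes

Every vertex has degree 2 and the graph is connected, so G is the 7-cycle C_7. C_7 has 7 rotations and 7 reflections, so Aut(C_7) ≅ D_7 of order 14. This group acts transitively on the 7 vertices.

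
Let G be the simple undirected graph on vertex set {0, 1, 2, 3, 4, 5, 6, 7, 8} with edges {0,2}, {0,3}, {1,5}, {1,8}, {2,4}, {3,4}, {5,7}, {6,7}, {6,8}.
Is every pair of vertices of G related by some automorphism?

G has two connected components, {1, 5, 6, 7, 8} and {0, 2, 3, 4}; each is 2-regular, so G = C_5 ⊔ C_4. The orbit of 0 under Aut(G) is {0, 2, 3, 4}, which does not contain 1, so G is not vertex-transitive.

No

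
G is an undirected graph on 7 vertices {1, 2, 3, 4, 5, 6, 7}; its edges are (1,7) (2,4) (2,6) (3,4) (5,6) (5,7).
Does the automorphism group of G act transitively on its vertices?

Automorphisms preserve degree, but G has vertices of degree 1 and vertices of degree 2; no automorphism maps one to the other, so G is not vertex-transitive.

No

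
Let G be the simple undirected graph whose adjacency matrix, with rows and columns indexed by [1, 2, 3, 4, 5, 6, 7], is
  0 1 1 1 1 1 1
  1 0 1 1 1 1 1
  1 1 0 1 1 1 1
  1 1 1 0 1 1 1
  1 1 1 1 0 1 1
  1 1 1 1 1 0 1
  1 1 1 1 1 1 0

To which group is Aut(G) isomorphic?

All 7 vertices are pairwise adjacent: G = K_7. Every bijection on the vertex set is an automorphism of K_7; hence Aut(K_7) ≅ S_7, order 5040.

S_7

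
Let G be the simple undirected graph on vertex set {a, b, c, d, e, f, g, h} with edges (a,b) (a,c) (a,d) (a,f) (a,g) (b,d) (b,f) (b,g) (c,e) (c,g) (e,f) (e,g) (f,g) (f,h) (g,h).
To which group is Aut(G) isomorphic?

1

The degree sequence is [5, 4, 3, 2, 3, 5, 6, 2]. Checking the degree-preserving permutations of the vertex set shows that none except the identity preserves every edge, so Aut(G) is trivial.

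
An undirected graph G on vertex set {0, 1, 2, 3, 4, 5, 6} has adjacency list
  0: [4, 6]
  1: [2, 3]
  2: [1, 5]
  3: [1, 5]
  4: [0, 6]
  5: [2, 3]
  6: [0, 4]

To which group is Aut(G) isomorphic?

D_3 × D_4

G has two connected components, {1, 2, 3, 5} and {0, 4, 6}; each is 2-regular, so G = C_4 ⊔ C_3. The components are non-isomorphic (different sizes), so Aut(G) = Aut(C_3) × Aut(C_4) = D_3 × D_4 of order 6·8 = 48.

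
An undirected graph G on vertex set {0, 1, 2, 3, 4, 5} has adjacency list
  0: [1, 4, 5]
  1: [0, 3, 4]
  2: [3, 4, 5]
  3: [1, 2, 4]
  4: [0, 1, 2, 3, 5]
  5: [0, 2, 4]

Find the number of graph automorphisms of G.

10

Vertex 4 is the unique vertex of degree 5; the remaining 5 vertices each have degree 3 and induce a cycle, so G is the wheel on 6 vertices with hub 4. Every automorphism fixes the hub and acts on the rim 5-cycle, so Aut(G) ≅ Aut(C_5) = D_5 of order 10.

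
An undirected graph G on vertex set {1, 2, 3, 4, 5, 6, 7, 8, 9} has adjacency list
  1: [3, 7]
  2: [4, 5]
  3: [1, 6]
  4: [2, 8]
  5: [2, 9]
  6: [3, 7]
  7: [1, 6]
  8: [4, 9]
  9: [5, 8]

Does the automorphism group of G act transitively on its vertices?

No

G has two connected components, {2, 4, 5, 8, 9} and {1, 3, 6, 7}; each is 2-regular, so G = C_5 ⊔ C_4. The orbit of 1 under Aut(G) is {1, 3, 6, 7}, which does not contain 2, so G is not vertex-transitive.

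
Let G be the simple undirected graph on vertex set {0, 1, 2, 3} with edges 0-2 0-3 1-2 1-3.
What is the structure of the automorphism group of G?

Z_2^2 ⋊ S_2

G is 2-regular and bipartite on 2^2 = 4 vertices with girth 4; it is the hypercube graph Q_2. The symmetry group of the 2-cube is the hyperoctahedral group B_2 = Z_2 ≀ S_2, of order 2^2·2! = 8.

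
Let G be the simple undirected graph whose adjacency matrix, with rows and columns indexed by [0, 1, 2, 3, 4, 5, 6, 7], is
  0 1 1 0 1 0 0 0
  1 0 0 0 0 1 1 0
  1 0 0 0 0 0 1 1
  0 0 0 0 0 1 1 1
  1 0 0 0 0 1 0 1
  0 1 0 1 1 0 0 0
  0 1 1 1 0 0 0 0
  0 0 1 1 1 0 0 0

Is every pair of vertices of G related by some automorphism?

Yes

G is 3-regular and bipartite on 2^3 = 8 vertices with girth 4; it is the hypercube graph Q_3. Aut(Q_3) consists of the signed permutations of the 3 coordinate axes: 3! permutations times 2^3 sign flips, so |Aut| = 2^3·3! = 48. This group acts transitively on the 8 vertices.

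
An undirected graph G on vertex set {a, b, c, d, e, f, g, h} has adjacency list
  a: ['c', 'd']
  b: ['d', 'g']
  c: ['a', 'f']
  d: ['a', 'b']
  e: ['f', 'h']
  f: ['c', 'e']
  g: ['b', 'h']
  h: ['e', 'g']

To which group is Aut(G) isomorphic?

D_8

G is 2-regular and connected on 8 vertices, i.e. the cycle C_8. The automorphisms of the 8-cycle are exactly the symmetries of a regular 8-gon: the dihedral group D_8, |D_8| = 16.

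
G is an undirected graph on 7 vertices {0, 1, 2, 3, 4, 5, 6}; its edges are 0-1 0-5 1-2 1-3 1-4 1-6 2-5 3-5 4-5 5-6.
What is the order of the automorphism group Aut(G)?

240

The vertices split by degree into {1, 5} (degree 5) and {0, 2, 3, 4, 6} (degree 2); every edge runs between the two parts, so G is the complete bipartite graph K_{2,5}. The parts have unequal sizes, so no automorphism swaps them; each part is permuted independently, giving S_2 × S_5 of order 2!·5! = 240.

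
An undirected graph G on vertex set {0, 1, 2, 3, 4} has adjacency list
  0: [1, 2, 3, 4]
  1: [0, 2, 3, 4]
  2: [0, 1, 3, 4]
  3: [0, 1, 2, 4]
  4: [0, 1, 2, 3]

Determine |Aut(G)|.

120

All 5 vertices are pairwise adjacent: G = K_5. Any permutation of the 5 vertices preserves K_5, so Aut(K_5) = S_5 of order 5! = 120.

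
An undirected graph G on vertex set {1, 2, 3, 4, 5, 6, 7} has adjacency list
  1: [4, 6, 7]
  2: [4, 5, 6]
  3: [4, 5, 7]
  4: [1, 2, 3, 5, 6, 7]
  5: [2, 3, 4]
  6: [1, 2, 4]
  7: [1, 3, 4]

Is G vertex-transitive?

No

Vertex 4 is the only vertex of degree 6, so every automorphism fixes it; G is not vertex-transitive.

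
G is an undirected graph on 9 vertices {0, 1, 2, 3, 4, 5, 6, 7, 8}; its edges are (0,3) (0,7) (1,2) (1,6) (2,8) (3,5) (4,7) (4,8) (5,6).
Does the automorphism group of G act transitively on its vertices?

G is 2-regular and connected on 9 vertices, i.e. the cycle C_9. C_9 has 9 rotations and 9 reflections, so Aut(C_9) ≅ D_9 of order 18. This group acts transitively on the 9 vertices.

Yes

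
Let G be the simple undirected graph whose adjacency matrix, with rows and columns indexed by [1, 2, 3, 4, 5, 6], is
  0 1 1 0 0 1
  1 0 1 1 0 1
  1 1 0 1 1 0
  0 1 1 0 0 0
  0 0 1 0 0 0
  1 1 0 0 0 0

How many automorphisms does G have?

1

Degrees alone do not determine every vertex (e.g. 2 and 3 both have degree 4), but their neighbour-degree multisets differ: N(2) has degrees [2, 2, 3, 4] while N(3) has degrees [1, 2, 3, 4]. Repeating this refinement separates all vertices, so the only automorphism is the identity.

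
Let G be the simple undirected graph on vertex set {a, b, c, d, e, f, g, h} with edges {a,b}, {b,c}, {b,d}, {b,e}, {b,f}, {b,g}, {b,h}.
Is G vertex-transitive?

No

Vertex b is the only vertex of degree 7, so every automorphism fixes it; G is not vertex-transitive.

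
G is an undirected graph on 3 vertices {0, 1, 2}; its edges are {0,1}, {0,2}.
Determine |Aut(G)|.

2

The degree sequence is [2, 1, 1]; the two degree-1 vertices 1 and 2 are the ends of a path, so G = P_3. The only nontrivial automorphism of a path is the end-to-end reflection, so Aut(G) ≅ Z_2.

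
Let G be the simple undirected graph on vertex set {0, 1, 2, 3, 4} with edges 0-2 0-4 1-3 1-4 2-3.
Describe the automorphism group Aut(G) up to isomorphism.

Every vertex has degree 2 and the graph is connected, so G is the 5-cycle C_5. C_5 has 5 rotations and 5 reflections, so Aut(C_5) ≅ D_5 of order 10.

D_5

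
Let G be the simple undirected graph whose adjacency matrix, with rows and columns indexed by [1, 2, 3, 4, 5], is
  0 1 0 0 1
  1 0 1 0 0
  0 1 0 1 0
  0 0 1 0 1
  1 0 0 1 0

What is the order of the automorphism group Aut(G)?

10

Every vertex has degree 2 and the graph is connected, so G is the 5-cycle C_5. The automorphisms of the 5-cycle are exactly the symmetries of a regular 5-gon: the dihedral group D_5, |D_5| = 10.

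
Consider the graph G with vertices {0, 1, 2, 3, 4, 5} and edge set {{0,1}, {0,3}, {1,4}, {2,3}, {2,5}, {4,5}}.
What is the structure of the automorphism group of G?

Every vertex has degree 2 and the graph is connected, so G is the 6-cycle C_6. C_6 has 6 rotations and 6 reflections, so Aut(C_6) ≅ D_6 of order 12.

D_6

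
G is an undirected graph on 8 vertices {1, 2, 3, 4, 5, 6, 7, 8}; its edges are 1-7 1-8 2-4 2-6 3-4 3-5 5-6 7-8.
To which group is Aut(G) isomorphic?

D_3 × D_5

G has two connected components, {2, 3, 4, 5, 6} and {1, 7, 8}; each is 2-regular, so G = C_5 ⊔ C_3. No automorphism exchanges components of different sizes, hence Aut(G) is the direct product D_3 × D_5, order 60.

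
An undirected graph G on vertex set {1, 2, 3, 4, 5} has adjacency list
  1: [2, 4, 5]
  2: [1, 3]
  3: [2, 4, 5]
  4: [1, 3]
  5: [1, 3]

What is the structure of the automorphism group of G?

S_2 × S_3

The vertices split by degree into {1, 3} (degree 3) and {2, 4, 5} (degree 2); every edge runs between the two parts, so G is the complete bipartite graph K_{2,3}. The parts have unequal sizes, so no automorphism swaps them; each part is permuted independently, giving S_2 × S_3 of order 2!·3! = 12.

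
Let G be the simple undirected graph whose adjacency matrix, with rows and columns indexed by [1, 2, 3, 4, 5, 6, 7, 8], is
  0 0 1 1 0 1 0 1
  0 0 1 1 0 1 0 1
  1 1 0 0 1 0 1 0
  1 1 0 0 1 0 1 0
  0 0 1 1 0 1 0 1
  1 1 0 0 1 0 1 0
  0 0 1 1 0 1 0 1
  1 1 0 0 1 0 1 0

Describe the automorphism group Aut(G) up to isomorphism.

(S_4 × S_4) ⋊ Z_2

G is 4-regular and bipartite with parts {1, 2, 5, 7} and {3, 4, 6, 8} (each part is independent and every cross-pair is an edge), so G = K_{4,4}. Each part can be permuted independently (S_4 × S_4) and the two equal-size parts can also be swapped, giving (S_4 × S_4) ⋊ Z_2 of order 2·(4!)² = 1152.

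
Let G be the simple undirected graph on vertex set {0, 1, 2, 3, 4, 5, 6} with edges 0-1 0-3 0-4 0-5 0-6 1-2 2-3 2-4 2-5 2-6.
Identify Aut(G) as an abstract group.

S_2 × S_5

The vertices split by degree into {0, 2} (degree 5) and {1, 3, 4, 5, 6} (degree 2); every edge runs between the two parts, so G is the complete bipartite graph K_{2,5}. The parts have unequal sizes, so no automorphism swaps them; each part is permuted independently, giving S_2 × S_5 of order 2!·5! = 240.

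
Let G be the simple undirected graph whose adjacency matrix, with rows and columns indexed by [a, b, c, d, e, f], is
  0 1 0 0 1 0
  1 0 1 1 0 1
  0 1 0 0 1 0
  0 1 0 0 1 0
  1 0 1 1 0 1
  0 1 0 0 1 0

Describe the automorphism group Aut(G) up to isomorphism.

S_2 × S_4

The vertices split by degree into {b, e} (degree 4) and {a, c, d, f} (degree 2); every edge runs between the two parts, so G is the complete bipartite graph K_{2,4}. Automorphisms preserve the bipartition setwise (since the parts differ in size) and act as S_2 × S_4 within it; |Aut| = 48.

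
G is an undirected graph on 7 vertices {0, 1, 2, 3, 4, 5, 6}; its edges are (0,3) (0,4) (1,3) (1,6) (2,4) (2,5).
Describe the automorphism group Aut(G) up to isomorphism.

C_2

The degree sequence is [2, 2, 2, 2, 2, 1, 1]; the two degree-1 vertices 5 and 6 are the ends of a path, so G = P_7. The only nontrivial automorphism of a path is the end-to-end reflection, so Aut(G) ≅ Z_2.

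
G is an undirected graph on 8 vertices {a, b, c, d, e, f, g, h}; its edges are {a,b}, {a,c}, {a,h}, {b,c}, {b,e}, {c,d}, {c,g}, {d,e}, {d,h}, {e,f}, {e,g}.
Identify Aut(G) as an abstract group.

Degrees alone do not determine every vertex (e.g. a and b both have degree 3), but their neighbour-degree multisets differ: N(a) has degrees [2, 3, 4] while N(b) has degrees [3, 4, 4]. Repeating this refinement separates all vertices, so the only automorphism is the identity.

the trivial group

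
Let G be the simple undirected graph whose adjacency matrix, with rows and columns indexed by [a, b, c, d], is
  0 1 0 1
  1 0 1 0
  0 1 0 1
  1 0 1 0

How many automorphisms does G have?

8

G is 2-regular and bipartite with parts {a, c} and {b, d} (each part is independent and every cross-pair is an edge), so G = K_{2,2}. Each part can be permuted independently (S_2 × S_2) and the two equal-size parts can also be swapped, giving (S_2 × S_2) ⋊ Z_2 of order 2·(2!)² = 8.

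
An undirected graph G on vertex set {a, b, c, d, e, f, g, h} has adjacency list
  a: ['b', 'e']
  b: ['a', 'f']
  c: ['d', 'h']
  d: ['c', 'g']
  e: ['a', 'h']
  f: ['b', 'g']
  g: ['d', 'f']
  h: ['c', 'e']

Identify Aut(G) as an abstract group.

Every vertex has degree 2 and the graph is connected, so G is the 8-cycle C_8. The automorphisms of the 8-cycle are exactly the symmetries of a regular 8-gon: the dihedral group D_8, |D_8| = 16.

the dihedral group of order 16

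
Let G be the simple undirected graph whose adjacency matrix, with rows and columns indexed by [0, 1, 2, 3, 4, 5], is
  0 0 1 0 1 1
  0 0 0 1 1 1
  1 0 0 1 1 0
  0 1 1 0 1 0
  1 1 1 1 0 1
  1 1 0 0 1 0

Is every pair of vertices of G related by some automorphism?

Vertex 4 is the only vertex of degree 5, so every automorphism fixes it; G is not vertex-transitive.

No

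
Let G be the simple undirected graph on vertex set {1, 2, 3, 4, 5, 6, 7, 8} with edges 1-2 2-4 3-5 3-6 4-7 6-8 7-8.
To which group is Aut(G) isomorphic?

The degree sequence is [1, 2, 2, 2, 1, 2, 2, 2]; the two degree-1 vertices 1 and 5 are the ends of a path, so G = P_8. The only nontrivial automorphism of a path is the end-to-end reflection, so Aut(G) ≅ Z_2.

Z_2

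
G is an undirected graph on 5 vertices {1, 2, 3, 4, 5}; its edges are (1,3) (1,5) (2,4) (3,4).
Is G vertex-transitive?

Automorphisms preserve degree, but G has vertices of degree 1 and vertices of degree 2; no automorphism maps one to the other, so G is not vertex-transitive.

No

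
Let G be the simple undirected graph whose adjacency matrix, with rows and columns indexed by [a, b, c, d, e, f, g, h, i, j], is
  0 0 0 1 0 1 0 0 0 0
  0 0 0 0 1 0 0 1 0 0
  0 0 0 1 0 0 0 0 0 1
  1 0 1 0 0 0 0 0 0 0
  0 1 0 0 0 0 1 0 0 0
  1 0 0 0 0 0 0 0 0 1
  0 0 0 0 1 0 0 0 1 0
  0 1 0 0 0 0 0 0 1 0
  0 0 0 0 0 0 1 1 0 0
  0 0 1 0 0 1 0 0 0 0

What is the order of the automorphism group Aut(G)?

200

G has two connected components, {a, c, d, f, j} and {b, e, g, h, i}; each is 2-regular, so G = C_5 ⊔ C_5. With two isomorphic components, Aut(G) = Aut(C_5) ≀ S_2 = (D_5 × D_5) ⋊ Z_2: permute each cycle by D_5, then optionally swap the two cycles. Order 2·(2·5)² = 200.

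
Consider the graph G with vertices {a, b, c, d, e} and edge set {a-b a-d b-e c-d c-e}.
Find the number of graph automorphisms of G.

10

Every vertex has degree 2 and the graph is connected, so G is the 5-cycle C_5. C_5 has 5 rotations and 5 reflections, so Aut(C_5) ≅ D_5 of order 10.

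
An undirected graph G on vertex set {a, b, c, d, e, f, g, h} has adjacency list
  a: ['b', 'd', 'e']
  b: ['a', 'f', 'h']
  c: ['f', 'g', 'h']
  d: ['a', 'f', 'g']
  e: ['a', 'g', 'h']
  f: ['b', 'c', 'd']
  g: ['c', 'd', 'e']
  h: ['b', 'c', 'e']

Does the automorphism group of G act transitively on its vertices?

Yes

G is 3-regular and bipartite on 2^3 = 8 vertices with girth 4; it is the hypercube graph Q_3. The symmetry group of the 3-cube is the hyperoctahedral group B_3 = Z_2 ≀ S_3, of order 2^3·3! = 48. This group acts transitively on the 8 vertices.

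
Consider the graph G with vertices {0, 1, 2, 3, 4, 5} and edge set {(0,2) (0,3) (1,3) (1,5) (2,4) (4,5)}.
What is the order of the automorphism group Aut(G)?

12

Every vertex has degree 2 and the graph is connected, so G is the 6-cycle C_6. C_6 has 6 rotations and 6 reflections, so Aut(C_6) ≅ D_6 of order 12.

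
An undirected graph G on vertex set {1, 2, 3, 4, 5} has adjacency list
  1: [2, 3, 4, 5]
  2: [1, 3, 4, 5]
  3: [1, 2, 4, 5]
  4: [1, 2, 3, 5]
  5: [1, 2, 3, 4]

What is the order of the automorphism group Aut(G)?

Every vertex has degree 4, so G is the complete graph K_5. Every bijection on the vertex set is an automorphism of K_5; hence Aut(K_5) ≅ S_5, order 120.

120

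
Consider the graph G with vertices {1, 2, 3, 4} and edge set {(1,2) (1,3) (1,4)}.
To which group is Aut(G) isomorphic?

Vertex 1 has degree 3 and every other vertex has degree 1, so G is the star K_{1,3} with centre 1. The 3 leaves are pairwise interchangeable while the centre is fixed, giving Aut(G) = S_3.

S_3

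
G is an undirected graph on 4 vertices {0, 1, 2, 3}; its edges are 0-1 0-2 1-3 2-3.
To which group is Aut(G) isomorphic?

G is 2-regular and bipartite on 2^2 = 4 vertices with girth 4; it is the hypercube graph Q_2. Aut(Q_2) consists of the signed permutations of the 2 coordinate axes: 2! permutations times 2^2 sign flips, so |Aut| = 2^2·2! = 8.

Z_2^2 ⋊ S_2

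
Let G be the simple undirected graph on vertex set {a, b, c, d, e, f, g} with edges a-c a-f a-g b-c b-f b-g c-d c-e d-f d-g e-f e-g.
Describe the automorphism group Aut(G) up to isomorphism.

S_4 × S_3

The vertices split by degree into {c, f, g} (degree 4) and {a, b, d, e} (degree 3); every edge runs between the two parts, so G is the complete bipartite graph K_{3,4}. The parts have unequal sizes, so no automorphism swaps them; each part is permuted independently, giving S_4 × S_3 of order 4!·3! = 144.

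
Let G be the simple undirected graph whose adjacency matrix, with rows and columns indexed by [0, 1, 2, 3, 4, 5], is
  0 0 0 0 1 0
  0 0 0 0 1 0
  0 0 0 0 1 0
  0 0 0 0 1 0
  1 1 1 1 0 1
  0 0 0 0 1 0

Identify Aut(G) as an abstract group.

Vertex 4 has degree 5 and every other vertex has degree 1, so G is the star K_{1,5} with centre 4. The 5 leaves are pairwise interchangeable while the centre is fixed, giving Aut(G) = S_5.

S_5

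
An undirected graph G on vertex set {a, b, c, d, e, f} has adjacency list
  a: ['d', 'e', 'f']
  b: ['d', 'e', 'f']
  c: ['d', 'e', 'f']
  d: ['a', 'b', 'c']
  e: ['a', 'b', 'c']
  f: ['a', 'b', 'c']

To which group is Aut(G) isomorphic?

S_3 ≀ Z_2

G is 3-regular and bipartite with parts {a, b, c} and {d, e, f} (each part is independent and every cross-pair is an edge), so G = K_{3,3}. Each part can be permuted independently (S_3 × S_3) and the two equal-size parts can also be swapped, giving (S_3 × S_3) ⋊ Z_2 of order 2·(3!)² = 72.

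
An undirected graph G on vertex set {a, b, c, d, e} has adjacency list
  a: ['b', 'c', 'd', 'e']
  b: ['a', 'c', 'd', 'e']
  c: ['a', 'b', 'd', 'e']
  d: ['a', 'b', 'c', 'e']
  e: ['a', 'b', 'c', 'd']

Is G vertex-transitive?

All 5 vertices are pairwise adjacent: G = K_5. Any permutation of the 5 vertices preserves K_5, so Aut(K_5) = S_5 of order 5! = 120. Under this action every vertex can be carried to every other, so G is vertex-transitive.

Yes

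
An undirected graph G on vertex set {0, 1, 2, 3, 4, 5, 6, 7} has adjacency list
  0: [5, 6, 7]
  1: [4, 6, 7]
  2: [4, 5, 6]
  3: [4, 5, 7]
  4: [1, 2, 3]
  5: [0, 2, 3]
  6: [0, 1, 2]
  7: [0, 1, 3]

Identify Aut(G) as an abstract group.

Z_2^3 ⋊ S_3

G is 3-regular and bipartite on 2^3 = 8 vertices with girth 4; it is the hypercube graph Q_3. Aut(Q_3) consists of the signed permutations of the 3 coordinate axes: 3! permutations times 2^3 sign flips, so |Aut| = 2^3·3! = 48.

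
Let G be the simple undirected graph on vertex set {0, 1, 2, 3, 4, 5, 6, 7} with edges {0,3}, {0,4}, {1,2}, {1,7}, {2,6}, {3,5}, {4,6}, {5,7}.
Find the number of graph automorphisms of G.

Every vertex has degree 2 and the graph is connected, so G is the 8-cycle C_8. The automorphisms of the 8-cycle are exactly the symmetries of a regular 8-gon: the dihedral group D_8, |D_8| = 16.

16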